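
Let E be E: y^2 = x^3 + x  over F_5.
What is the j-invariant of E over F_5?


Delta = -16(4 a^3 + 27 b^2) mod 5 = 1
-1728 * (4 a)^3 = -1728 * (4*1)^3 mod 5 = 3
j = 3 * 1^(-1) mod 5 = 3

j = 3 (mod 5)


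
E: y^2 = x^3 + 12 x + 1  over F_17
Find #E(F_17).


For each x in F_17, count y with y^2 = x^3 + 12 x + 1 mod 17:
  x = 0: RHS = 1, y in [1, 16]  -> 2 point(s)
  x = 2: RHS = 16, y in [4, 13]  -> 2 point(s)
  x = 3: RHS = 13, y in [8, 9]  -> 2 point(s)
  x = 5: RHS = 16, y in [4, 13]  -> 2 point(s)
  x = 6: RHS = 0, y in [0]  -> 1 point(s)
  x = 10: RHS = 16, y in [4, 13]  -> 2 point(s)
  x = 11: RHS = 2, y in [6, 11]  -> 2 point(s)
  x = 13: RHS = 8, y in [5, 12]  -> 2 point(s)
Affine points: 15. Add the point at infinity: total = 16.

#E(F_17) = 16


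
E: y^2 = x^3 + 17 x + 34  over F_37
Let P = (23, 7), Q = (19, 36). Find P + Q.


P != Q, so use the chord formula.
s = (y2 - y1) / (x2 - x1) = (29) / (33) mod 37 = 2
x3 = s^2 - x1 - x2 mod 37 = 2^2 - 23 - 19 = 36
y3 = s (x1 - x3) - y1 mod 37 = 2 * (23 - 36) - 7 = 4

P + Q = (36, 4)


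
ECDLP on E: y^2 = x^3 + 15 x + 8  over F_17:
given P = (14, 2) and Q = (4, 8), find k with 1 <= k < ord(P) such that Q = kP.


Enumerate multiples of P until we hit Q = (4, 8):
  1P = (14, 2)
  2P = (10, 6)
  3P = (11, 12)
  4P = (5, 2)
  5P = (15, 15)
  6P = (4, 9)
  7P = (0, 12)
  8P = (16, 14)
  9P = (6, 12)
  10P = (6, 5)
  11P = (16, 3)
  12P = (0, 5)
  13P = (4, 8)
Match found at i = 13.

k = 13


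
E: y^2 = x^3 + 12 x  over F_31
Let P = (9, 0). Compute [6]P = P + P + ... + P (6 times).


k = 6 = 110_2 (binary, LSB first: 011)
Double-and-add from P = (9, 0):
  bit 0 = 0: acc unchanged = O
  bit 1 = 1: acc = O + O = O
  bit 2 = 1: acc = O + O = O

6P = O


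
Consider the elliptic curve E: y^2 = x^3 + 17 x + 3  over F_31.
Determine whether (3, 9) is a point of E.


Check whether y^2 = x^3 + 17 x + 3 (mod 31) for (x, y) = (3, 9).
LHS: y^2 = 9^2 mod 31 = 19
RHS: x^3 + 17 x + 3 = 3^3 + 17*3 + 3 mod 31 = 19
LHS = RHS

Yes, on the curve


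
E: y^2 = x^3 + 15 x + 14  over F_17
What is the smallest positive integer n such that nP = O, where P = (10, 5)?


Compute successive multiples of P until we hit O:
  1P = (10, 5)
  2P = (16, 10)
  3P = (12, 16)
  4P = (4, 11)
  5P = (4, 6)
  6P = (12, 1)
  7P = (16, 7)
  8P = (10, 12)
  ... (continuing to 9P)
  9P = O

ord(P) = 9


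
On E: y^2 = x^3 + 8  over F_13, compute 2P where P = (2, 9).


Doubling: s = (3 x1^2 + a) / (2 y1)
s = (3*2^2 + 0) / (2*9) mod 13 = 5
x3 = s^2 - 2 x1 mod 13 = 5^2 - 2*2 = 8
y3 = s (x1 - x3) - y1 mod 13 = 5 * (2 - 8) - 9 = 0

2P = (8, 0)


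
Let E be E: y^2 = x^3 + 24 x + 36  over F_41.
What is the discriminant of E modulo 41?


4 a^3 + 27 b^2 = 4*24^3 + 27*36^2 = 55296 + 34992 = 90288
Delta = -16 * (90288) = -1444608
Delta mod 41 = 27

Delta = 27 (mod 41)


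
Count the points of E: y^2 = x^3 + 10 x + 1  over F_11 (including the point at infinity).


For each x in F_11, count y with y^2 = x^3 + 10 x + 1 mod 11:
  x = 0: RHS = 1, y in [1, 10]  -> 2 point(s)
  x = 1: RHS = 1, y in [1, 10]  -> 2 point(s)
  x = 3: RHS = 3, y in [5, 6]  -> 2 point(s)
  x = 5: RHS = 0, y in [0]  -> 1 point(s)
  x = 10: RHS = 1, y in [1, 10]  -> 2 point(s)
Affine points: 9. Add the point at infinity: total = 10.

#E(F_11) = 10


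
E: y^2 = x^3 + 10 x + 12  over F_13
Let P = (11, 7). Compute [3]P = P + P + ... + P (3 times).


k = 3 = 11_2 (binary, LSB first: 11)
Double-and-add from P = (11, 7):
  bit 0 = 1: acc = O + (11, 7) = (11, 7)
  bit 1 = 1: acc = (11, 7) + (7, 3) = (9, 8)

3P = (9, 8)


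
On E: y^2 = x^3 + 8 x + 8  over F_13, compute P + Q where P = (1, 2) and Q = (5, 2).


P != Q, so use the chord formula.
s = (y2 - y1) / (x2 - x1) = (0) / (4) mod 13 = 0
x3 = s^2 - x1 - x2 mod 13 = 0^2 - 1 - 5 = 7
y3 = s (x1 - x3) - y1 mod 13 = 0 * (1 - 7) - 2 = 11

P + Q = (7, 11)


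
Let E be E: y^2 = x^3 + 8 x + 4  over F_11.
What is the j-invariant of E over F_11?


Delta = -16(4 a^3 + 27 b^2) mod 11 = 8
-1728 * (4 a)^3 = -1728 * (4*8)^3 mod 11 = 1
j = 1 * 8^(-1) mod 11 = 7

j = 7 (mod 11)


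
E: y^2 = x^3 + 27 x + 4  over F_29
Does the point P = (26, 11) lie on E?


Check whether y^2 = x^3 + 27 x + 4 (mod 29) for (x, y) = (26, 11).
LHS: y^2 = 11^2 mod 29 = 5
RHS: x^3 + 27 x + 4 = 26^3 + 27*26 + 4 mod 29 = 12
LHS != RHS

No, not on the curve


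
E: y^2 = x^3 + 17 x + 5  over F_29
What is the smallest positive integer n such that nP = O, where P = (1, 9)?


Compute successive multiples of P until we hit O:
  1P = (1, 9)
  2P = (20, 15)
  3P = (13, 4)
  4P = (19, 13)
  5P = (18, 13)
  6P = (23, 8)
  7P = (21, 13)
  8P = (14, 0)
  ... (continuing to 16P)
  16P = O

ord(P) = 16


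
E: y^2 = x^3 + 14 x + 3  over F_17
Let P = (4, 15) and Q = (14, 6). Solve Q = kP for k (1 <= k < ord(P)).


Enumerate multiples of P until we hit Q = (14, 6):
  1P = (4, 15)
  2P = (7, 6)
  3P = (15, 1)
  4P = (11, 14)
  5P = (10, 15)
  6P = (3, 2)
  7P = (9, 5)
  8P = (8, 10)
  9P = (14, 6)
Match found at i = 9.

k = 9


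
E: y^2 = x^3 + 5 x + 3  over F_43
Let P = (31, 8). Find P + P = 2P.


Doubling: s = (3 x1^2 + a) / (2 y1)
s = (3*31^2 + 5) / (2*8) mod 43 = 30
x3 = s^2 - 2 x1 mod 43 = 30^2 - 2*31 = 21
y3 = s (x1 - x3) - y1 mod 43 = 30 * (31 - 21) - 8 = 34

2P = (21, 34)


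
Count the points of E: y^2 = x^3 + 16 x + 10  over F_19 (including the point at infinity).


For each x in F_19, count y with y^2 = x^3 + 16 x + 10 mod 19:
  x = 3: RHS = 9, y in [3, 16]  -> 2 point(s)
  x = 4: RHS = 5, y in [9, 10]  -> 2 point(s)
  x = 5: RHS = 6, y in [5, 14]  -> 2 point(s)
  x = 7: RHS = 9, y in [3, 16]  -> 2 point(s)
  x = 8: RHS = 4, y in [2, 17]  -> 2 point(s)
  x = 9: RHS = 9, y in [3, 16]  -> 2 point(s)
  x = 10: RHS = 11, y in [7, 12]  -> 2 point(s)
  x = 11: RHS = 16, y in [4, 15]  -> 2 point(s)
  x = 12: RHS = 11, y in [7, 12]  -> 2 point(s)
  x = 16: RHS = 11, y in [7, 12]  -> 2 point(s)
Affine points: 20. Add the point at infinity: total = 21.

#E(F_19) = 21


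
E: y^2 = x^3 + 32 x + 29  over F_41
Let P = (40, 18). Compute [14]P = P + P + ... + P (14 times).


k = 14 = 1110_2 (binary, LSB first: 0111)
Double-and-add from P = (40, 18):
  bit 0 = 0: acc unchanged = O
  bit 1 = 1: acc = O + (10, 18) = (10, 18)
  bit 2 = 1: acc = (10, 18) + (20, 31) = (9, 12)
  bit 3 = 1: acc = (9, 12) + (17, 22) = (14, 33)

14P = (14, 33)


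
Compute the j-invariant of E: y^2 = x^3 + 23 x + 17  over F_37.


Delta = -16(4 a^3 + 27 b^2) mod 37 = 4
-1728 * (4 a)^3 = -1728 * (4*23)^3 mod 37 = 31
j = 31 * 4^(-1) mod 37 = 17

j = 17 (mod 37)


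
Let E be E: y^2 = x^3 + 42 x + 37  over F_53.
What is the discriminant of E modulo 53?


4 a^3 + 27 b^2 = 4*42^3 + 27*37^2 = 296352 + 36963 = 333315
Delta = -16 * (333315) = -5333040
Delta mod 53 = 32

Delta = 32 (mod 53)


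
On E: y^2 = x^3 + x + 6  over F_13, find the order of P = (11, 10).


Compute successive multiples of P until we hit O:
  1P = (11, 10)
  2P = (4, 3)
  3P = (12, 2)
  4P = (2, 9)
  5P = (9, 9)
  6P = (3, 7)
  7P = (3, 6)
  8P = (9, 4)
  ... (continuing to 13P)
  13P = O

ord(P) = 13


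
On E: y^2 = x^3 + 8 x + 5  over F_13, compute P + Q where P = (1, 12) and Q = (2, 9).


P != Q, so use the chord formula.
s = (y2 - y1) / (x2 - x1) = (10) / (1) mod 13 = 10
x3 = s^2 - x1 - x2 mod 13 = 10^2 - 1 - 2 = 6
y3 = s (x1 - x3) - y1 mod 13 = 10 * (1 - 6) - 12 = 3

P + Q = (6, 3)


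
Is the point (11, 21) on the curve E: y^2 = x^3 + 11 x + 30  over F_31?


Check whether y^2 = x^3 + 11 x + 30 (mod 31) for (x, y) = (11, 21).
LHS: y^2 = 21^2 mod 31 = 7
RHS: x^3 + 11 x + 30 = 11^3 + 11*11 + 30 mod 31 = 25
LHS != RHS

No, not on the curve


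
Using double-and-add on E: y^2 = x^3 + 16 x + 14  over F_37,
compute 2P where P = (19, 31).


k = 2 = 10_2 (binary, LSB first: 01)
Double-and-add from P = (19, 31):
  bit 0 = 0: acc unchanged = O
  bit 1 = 1: acc = O + (15, 22) = (15, 22)

2P = (15, 22)


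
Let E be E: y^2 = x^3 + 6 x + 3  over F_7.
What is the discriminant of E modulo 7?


4 a^3 + 27 b^2 = 4*6^3 + 27*3^2 = 864 + 243 = 1107
Delta = -16 * (1107) = -17712
Delta mod 7 = 5

Delta = 5 (mod 7)


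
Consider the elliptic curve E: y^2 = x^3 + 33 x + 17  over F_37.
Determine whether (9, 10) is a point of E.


Check whether y^2 = x^3 + 33 x + 17 (mod 37) for (x, y) = (9, 10).
LHS: y^2 = 10^2 mod 37 = 26
RHS: x^3 + 33 x + 17 = 9^3 + 33*9 + 17 mod 37 = 7
LHS != RHS

No, not on the curve


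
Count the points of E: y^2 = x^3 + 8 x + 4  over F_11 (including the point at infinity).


For each x in F_11, count y with y^2 = x^3 + 8 x + 4 mod 11:
  x = 0: RHS = 4, y in [2, 9]  -> 2 point(s)
  x = 3: RHS = 0, y in [0]  -> 1 point(s)
  x = 4: RHS = 1, y in [1, 10]  -> 2 point(s)
  x = 5: RHS = 4, y in [2, 9]  -> 2 point(s)
  x = 6: RHS = 4, y in [2, 9]  -> 2 point(s)
Affine points: 9. Add the point at infinity: total = 10.

#E(F_11) = 10


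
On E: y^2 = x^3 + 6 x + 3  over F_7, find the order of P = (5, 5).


Compute successive multiples of P until we hit O:
  1P = (5, 5)
  2P = (5, 2)
  3P = O

ord(P) = 3


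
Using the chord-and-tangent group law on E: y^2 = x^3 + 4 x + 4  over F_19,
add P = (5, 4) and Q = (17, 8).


P != Q, so use the chord formula.
s = (y2 - y1) / (x2 - x1) = (4) / (12) mod 19 = 13
x3 = s^2 - x1 - x2 mod 19 = 13^2 - 5 - 17 = 14
y3 = s (x1 - x3) - y1 mod 19 = 13 * (5 - 14) - 4 = 12

P + Q = (14, 12)


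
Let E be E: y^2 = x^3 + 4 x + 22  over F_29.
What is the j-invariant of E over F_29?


Delta = -16(4 a^3 + 27 b^2) mod 29 = 24
-1728 * (4 a)^3 = -1728 * (4*4)^3 mod 29 = 26
j = 26 * 24^(-1) mod 29 = 18

j = 18 (mod 29)


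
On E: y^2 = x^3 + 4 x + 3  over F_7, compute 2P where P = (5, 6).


Doubling: s = (3 x1^2 + a) / (2 y1)
s = (3*5^2 + 4) / (2*6) mod 7 = 6
x3 = s^2 - 2 x1 mod 7 = 6^2 - 2*5 = 5
y3 = s (x1 - x3) - y1 mod 7 = 6 * (5 - 5) - 6 = 1

2P = (5, 1)


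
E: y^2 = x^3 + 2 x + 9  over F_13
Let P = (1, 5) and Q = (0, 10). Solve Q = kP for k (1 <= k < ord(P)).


Enumerate multiples of P until we hit Q = (0, 10):
  1P = (1, 5)
  2P = (8, 11)
  3P = (5, 12)
  4P = (6, 9)
  5P = (3, 9)
  6P = (0, 10)
Match found at i = 6.

k = 6


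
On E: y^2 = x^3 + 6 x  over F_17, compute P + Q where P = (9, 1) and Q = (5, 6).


P != Q, so use the chord formula.
s = (y2 - y1) / (x2 - x1) = (5) / (13) mod 17 = 3
x3 = s^2 - x1 - x2 mod 17 = 3^2 - 9 - 5 = 12
y3 = s (x1 - x3) - y1 mod 17 = 3 * (9 - 12) - 1 = 7

P + Q = (12, 7)


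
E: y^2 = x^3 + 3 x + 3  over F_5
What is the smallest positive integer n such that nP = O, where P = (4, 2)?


Compute successive multiples of P until we hit O:
  1P = (4, 2)
  2P = (3, 2)
  3P = (3, 3)
  4P = (4, 3)
  5P = O

ord(P) = 5


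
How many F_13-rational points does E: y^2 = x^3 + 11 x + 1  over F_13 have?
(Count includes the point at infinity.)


For each x in F_13, count y with y^2 = x^3 + 11 x + 1 mod 13:
  x = 0: RHS = 1, y in [1, 12]  -> 2 point(s)
  x = 1: RHS = 0, y in [0]  -> 1 point(s)
  x = 3: RHS = 9, y in [3, 10]  -> 2 point(s)
  x = 5: RHS = 12, y in [5, 8]  -> 2 point(s)
  x = 6: RHS = 10, y in [6, 7]  -> 2 point(s)
  x = 8: RHS = 3, y in [4, 9]  -> 2 point(s)
  x = 9: RHS = 10, y in [6, 7]  -> 2 point(s)
  x = 11: RHS = 10, y in [6, 7]  -> 2 point(s)
Affine points: 15. Add the point at infinity: total = 16.

#E(F_13) = 16


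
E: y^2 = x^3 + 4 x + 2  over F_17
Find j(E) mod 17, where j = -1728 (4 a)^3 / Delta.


Delta = -16(4 a^3 + 27 b^2) mod 17 = 7
-1728 * (4 a)^3 = -1728 * (4*4)^3 mod 17 = 11
j = 11 * 7^(-1) mod 17 = 4

j = 4 (mod 17)


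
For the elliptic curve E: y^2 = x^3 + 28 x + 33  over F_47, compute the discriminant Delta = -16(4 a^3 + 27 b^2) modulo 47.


4 a^3 + 27 b^2 = 4*28^3 + 27*33^2 = 87808 + 29403 = 117211
Delta = -16 * (117211) = -1875376
Delta mod 47 = 18

Delta = 18 (mod 47)


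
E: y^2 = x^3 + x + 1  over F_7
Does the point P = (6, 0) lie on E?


Check whether y^2 = x^3 + 1 x + 1 (mod 7) for (x, y) = (6, 0).
LHS: y^2 = 0^2 mod 7 = 0
RHS: x^3 + 1 x + 1 = 6^3 + 1*6 + 1 mod 7 = 6
LHS != RHS

No, not on the curve


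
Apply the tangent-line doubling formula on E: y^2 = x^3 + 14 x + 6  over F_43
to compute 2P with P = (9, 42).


Doubling: s = (3 x1^2 + a) / (2 y1)
s = (3*9^2 + 14) / (2*42) mod 43 = 22
x3 = s^2 - 2 x1 mod 43 = 22^2 - 2*9 = 36
y3 = s (x1 - x3) - y1 mod 43 = 22 * (9 - 36) - 42 = 9

2P = (36, 9)


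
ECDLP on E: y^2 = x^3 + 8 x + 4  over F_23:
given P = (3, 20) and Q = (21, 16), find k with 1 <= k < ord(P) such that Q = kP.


Enumerate multiples of P until we hit Q = (21, 16):
  1P = (3, 20)
  2P = (21, 16)
Match found at i = 2.

k = 2


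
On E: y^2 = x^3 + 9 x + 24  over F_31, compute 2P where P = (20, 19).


k = 2 = 10_2 (binary, LSB first: 01)
Double-and-add from P = (20, 19):
  bit 0 = 0: acc unchanged = O
  bit 1 = 1: acc = O + (22, 12) = (22, 12)

2P = (22, 12)


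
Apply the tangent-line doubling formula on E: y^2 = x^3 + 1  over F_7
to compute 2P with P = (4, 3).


Doubling: s = (3 x1^2 + a) / (2 y1)
s = (3*4^2 + 0) / (2*3) mod 7 = 1
x3 = s^2 - 2 x1 mod 7 = 1^2 - 2*4 = 0
y3 = s (x1 - x3) - y1 mod 7 = 1 * (4 - 0) - 3 = 1

2P = (0, 1)


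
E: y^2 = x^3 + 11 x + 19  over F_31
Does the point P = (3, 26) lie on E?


Check whether y^2 = x^3 + 11 x + 19 (mod 31) for (x, y) = (3, 26).
LHS: y^2 = 26^2 mod 31 = 25
RHS: x^3 + 11 x + 19 = 3^3 + 11*3 + 19 mod 31 = 17
LHS != RHS

No, not on the curve


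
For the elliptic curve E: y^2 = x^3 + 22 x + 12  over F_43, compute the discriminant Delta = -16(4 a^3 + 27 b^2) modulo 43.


4 a^3 + 27 b^2 = 4*22^3 + 27*12^2 = 42592 + 3888 = 46480
Delta = -16 * (46480) = -743680
Delta mod 43 = 5

Delta = 5 (mod 43)


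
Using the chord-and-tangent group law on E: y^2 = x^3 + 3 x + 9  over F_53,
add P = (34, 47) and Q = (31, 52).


P != Q, so use the chord formula.
s = (y2 - y1) / (x2 - x1) = (5) / (50) mod 53 = 16
x3 = s^2 - x1 - x2 mod 53 = 16^2 - 34 - 31 = 32
y3 = s (x1 - x3) - y1 mod 53 = 16 * (34 - 32) - 47 = 38

P + Q = (32, 38)


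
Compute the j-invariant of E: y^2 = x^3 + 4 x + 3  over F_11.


Delta = -16(4 a^3 + 27 b^2) mod 11 = 2
-1728 * (4 a)^3 = -1728 * (4*4)^3 mod 11 = 7
j = 7 * 2^(-1) mod 11 = 9

j = 9 (mod 11)


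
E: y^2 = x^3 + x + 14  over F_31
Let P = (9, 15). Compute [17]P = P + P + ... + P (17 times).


k = 17 = 10001_2 (binary, LSB first: 10001)
Double-and-add from P = (9, 15):
  bit 0 = 1: acc = O + (9, 15) = (9, 15)
  bit 1 = 0: acc unchanged = (9, 15)
  bit 2 = 0: acc unchanged = (9, 15)
  bit 3 = 0: acc unchanged = (9, 15)
  bit 4 = 1: acc = (9, 15) + (24, 6) = (12, 24)

17P = (12, 24)


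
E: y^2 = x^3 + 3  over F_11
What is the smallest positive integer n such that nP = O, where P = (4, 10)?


Compute successive multiples of P until we hit O:
  1P = (4, 10)
  2P = (7, 7)
  3P = (1, 9)
  4P = (0, 6)
  5P = (8, 8)
  6P = (2, 0)
  7P = (8, 3)
  8P = (0, 5)
  ... (continuing to 12P)
  12P = O

ord(P) = 12


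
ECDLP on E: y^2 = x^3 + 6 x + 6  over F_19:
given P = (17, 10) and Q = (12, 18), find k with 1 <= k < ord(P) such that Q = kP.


Enumerate multiples of P until we hit Q = (12, 18):
  1P = (17, 10)
  2P = (5, 16)
  3P = (2, 11)
  4P = (6, 7)
  5P = (0, 5)
  6P = (13, 18)
  7P = (12, 18)
Match found at i = 7.

k = 7


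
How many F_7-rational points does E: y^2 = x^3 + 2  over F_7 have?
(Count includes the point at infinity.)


For each x in F_7, count y with y^2 = x^3 + 0 x + 2 mod 7:
  x = 0: RHS = 2, y in [3, 4]  -> 2 point(s)
  x = 3: RHS = 1, y in [1, 6]  -> 2 point(s)
  x = 5: RHS = 1, y in [1, 6]  -> 2 point(s)
  x = 6: RHS = 1, y in [1, 6]  -> 2 point(s)
Affine points: 8. Add the point at infinity: total = 9.

#E(F_7) = 9


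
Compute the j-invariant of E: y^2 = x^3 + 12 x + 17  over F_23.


Delta = -16(4 a^3 + 27 b^2) mod 23 = 11
-1728 * (4 a)^3 = -1728 * (4*12)^3 mod 23 = 22
j = 22 * 11^(-1) mod 23 = 2

j = 2 (mod 23)


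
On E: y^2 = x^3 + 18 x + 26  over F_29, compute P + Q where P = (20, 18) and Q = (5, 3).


P != Q, so use the chord formula.
s = (y2 - y1) / (x2 - x1) = (14) / (14) mod 29 = 1
x3 = s^2 - x1 - x2 mod 29 = 1^2 - 20 - 5 = 5
y3 = s (x1 - x3) - y1 mod 29 = 1 * (20 - 5) - 18 = 26

P + Q = (5, 26)


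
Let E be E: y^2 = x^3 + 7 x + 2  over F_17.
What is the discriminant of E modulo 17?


4 a^3 + 27 b^2 = 4*7^3 + 27*2^2 = 1372 + 108 = 1480
Delta = -16 * (1480) = -23680
Delta mod 17 = 1

Delta = 1 (mod 17)


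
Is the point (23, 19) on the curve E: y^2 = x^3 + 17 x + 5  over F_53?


Check whether y^2 = x^3 + 17 x + 5 (mod 53) for (x, y) = (23, 19).
LHS: y^2 = 19^2 mod 53 = 43
RHS: x^3 + 17 x + 5 = 23^3 + 17*23 + 5 mod 53 = 2
LHS != RHS

No, not on the curve


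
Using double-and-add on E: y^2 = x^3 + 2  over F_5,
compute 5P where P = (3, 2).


k = 5 = 101_2 (binary, LSB first: 101)
Double-and-add from P = (3, 2):
  bit 0 = 1: acc = O + (3, 2) = (3, 2)
  bit 1 = 0: acc unchanged = (3, 2)
  bit 2 = 1: acc = (3, 2) + (3, 2) = (3, 3)

5P = (3, 3)


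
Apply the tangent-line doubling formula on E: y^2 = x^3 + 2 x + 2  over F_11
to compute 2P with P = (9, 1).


Doubling: s = (3 x1^2 + a) / (2 y1)
s = (3*9^2 + 2) / (2*1) mod 11 = 7
x3 = s^2 - 2 x1 mod 11 = 7^2 - 2*9 = 9
y3 = s (x1 - x3) - y1 mod 11 = 7 * (9 - 9) - 1 = 10

2P = (9, 10)


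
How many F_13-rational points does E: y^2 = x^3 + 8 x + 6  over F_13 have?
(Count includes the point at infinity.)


For each x in F_13, count y with y^2 = x^3 + 8 x + 6 mod 13:
  x = 2: RHS = 4, y in [2, 11]  -> 2 point(s)
  x = 6: RHS = 10, y in [6, 7]  -> 2 point(s)
  x = 8: RHS = 10, y in [6, 7]  -> 2 point(s)
  x = 9: RHS = 1, y in [1, 12]  -> 2 point(s)
  x = 12: RHS = 10, y in [6, 7]  -> 2 point(s)
Affine points: 10. Add the point at infinity: total = 11.

#E(F_13) = 11


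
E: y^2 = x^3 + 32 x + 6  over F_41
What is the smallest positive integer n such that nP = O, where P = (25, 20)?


Compute successive multiples of P until we hit O:
  1P = (25, 20)
  2P = (22, 40)
  3P = (2, 18)
  4P = (13, 6)
  5P = (26, 13)
  6P = (39, 37)
  7P = (36, 34)
  8P = (5, 39)
  ... (continuing to 44P)
  44P = O

ord(P) = 44


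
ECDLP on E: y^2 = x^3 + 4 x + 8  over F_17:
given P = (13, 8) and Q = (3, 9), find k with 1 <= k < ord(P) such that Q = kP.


Enumerate multiples of P until we hit Q = (3, 9):
  1P = (13, 8)
  2P = (9, 5)
  3P = (3, 8)
  4P = (1, 9)
  5P = (1, 8)
  6P = (3, 9)
Match found at i = 6.

k = 6


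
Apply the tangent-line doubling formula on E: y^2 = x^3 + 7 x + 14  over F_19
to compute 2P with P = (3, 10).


Doubling: s = (3 x1^2 + a) / (2 y1)
s = (3*3^2 + 7) / (2*10) mod 19 = 15
x3 = s^2 - 2 x1 mod 19 = 15^2 - 2*3 = 10
y3 = s (x1 - x3) - y1 mod 19 = 15 * (3 - 10) - 10 = 18

2P = (10, 18)


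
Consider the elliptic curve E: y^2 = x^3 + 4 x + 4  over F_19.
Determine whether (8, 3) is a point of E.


Check whether y^2 = x^3 + 4 x + 4 (mod 19) for (x, y) = (8, 3).
LHS: y^2 = 3^2 mod 19 = 9
RHS: x^3 + 4 x + 4 = 8^3 + 4*8 + 4 mod 19 = 16
LHS != RHS

No, not on the curve


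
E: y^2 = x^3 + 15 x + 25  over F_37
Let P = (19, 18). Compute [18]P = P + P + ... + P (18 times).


k = 18 = 10010_2 (binary, LSB first: 01001)
Double-and-add from P = (19, 18):
  bit 0 = 0: acc unchanged = O
  bit 1 = 1: acc = O + (32, 11) = (32, 11)
  bit 2 = 0: acc unchanged = (32, 11)
  bit 3 = 0: acc unchanged = (32, 11)
  bit 4 = 1: acc = (32, 11) + (8, 19) = (30, 13)

18P = (30, 13)


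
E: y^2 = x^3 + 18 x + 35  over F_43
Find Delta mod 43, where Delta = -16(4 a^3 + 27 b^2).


4 a^3 + 27 b^2 = 4*18^3 + 27*35^2 = 23328 + 33075 = 56403
Delta = -16 * (56403) = -902448
Delta mod 43 = 36

Delta = 36 (mod 43)


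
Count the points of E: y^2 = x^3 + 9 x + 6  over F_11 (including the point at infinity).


For each x in F_11, count y with y^2 = x^3 + 9 x + 6 mod 11:
  x = 1: RHS = 5, y in [4, 7]  -> 2 point(s)
  x = 3: RHS = 5, y in [4, 7]  -> 2 point(s)
  x = 5: RHS = 0, y in [0]  -> 1 point(s)
  x = 6: RHS = 1, y in [1, 10]  -> 2 point(s)
  x = 7: RHS = 5, y in [4, 7]  -> 2 point(s)
Affine points: 9. Add the point at infinity: total = 10.

#E(F_11) = 10


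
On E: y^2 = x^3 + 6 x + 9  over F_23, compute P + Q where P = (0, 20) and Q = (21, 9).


P != Q, so use the chord formula.
s = (y2 - y1) / (x2 - x1) = (12) / (21) mod 23 = 17
x3 = s^2 - x1 - x2 mod 23 = 17^2 - 0 - 21 = 15
y3 = s (x1 - x3) - y1 mod 23 = 17 * (0 - 15) - 20 = 1

P + Q = (15, 1)


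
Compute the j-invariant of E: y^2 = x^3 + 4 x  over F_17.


Delta = -16(4 a^3 + 27 b^2) mod 17 = 1
-1728 * (4 a)^3 = -1728 * (4*4)^3 mod 17 = 11
j = 11 * 1^(-1) mod 17 = 11

j = 11 (mod 17)


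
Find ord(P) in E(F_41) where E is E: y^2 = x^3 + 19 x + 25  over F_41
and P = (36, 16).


Compute successive multiples of P until we hit O:
  1P = (36, 16)
  2P = (30, 17)
  3P = (24, 23)
  4P = (38, 33)
  5P = (29, 23)
  6P = (18, 7)
  7P = (18, 34)
  8P = (29, 18)
  ... (continuing to 13P)
  13P = O

ord(P) = 13


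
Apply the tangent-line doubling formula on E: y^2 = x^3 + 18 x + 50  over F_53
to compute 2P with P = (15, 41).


Doubling: s = (3 x1^2 + a) / (2 y1)
s = (3*15^2 + 18) / (2*41) mod 53 = 44
x3 = s^2 - 2 x1 mod 53 = 44^2 - 2*15 = 51
y3 = s (x1 - x3) - y1 mod 53 = 44 * (15 - 51) - 41 = 18

2P = (51, 18)


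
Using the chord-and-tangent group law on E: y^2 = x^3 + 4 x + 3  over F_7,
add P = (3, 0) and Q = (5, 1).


P != Q, so use the chord formula.
s = (y2 - y1) / (x2 - x1) = (1) / (2) mod 7 = 4
x3 = s^2 - x1 - x2 mod 7 = 4^2 - 3 - 5 = 1
y3 = s (x1 - x3) - y1 mod 7 = 4 * (3 - 1) - 0 = 1

P + Q = (1, 1)


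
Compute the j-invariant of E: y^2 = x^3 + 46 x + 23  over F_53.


Delta = -16(4 a^3 + 27 b^2) mod 53 = 18
-1728 * (4 a)^3 = -1728 * (4*46)^3 mod 53 = 2
j = 2 * 18^(-1) mod 53 = 6

j = 6 (mod 53)


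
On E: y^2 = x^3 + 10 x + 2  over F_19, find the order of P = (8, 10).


Compute successive multiples of P until we hit O:
  1P = (8, 10)
  2P = (14, 13)
  3P = (2, 12)
  4P = (7, 15)
  5P = (10, 0)
  6P = (7, 4)
  7P = (2, 7)
  8P = (14, 6)
  ... (continuing to 10P)
  10P = O

ord(P) = 10


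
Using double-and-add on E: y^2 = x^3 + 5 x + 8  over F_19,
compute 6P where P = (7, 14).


k = 6 = 110_2 (binary, LSB first: 011)
Double-and-add from P = (7, 14):
  bit 0 = 0: acc unchanged = O
  bit 1 = 1: acc = O + (5, 5) = (5, 5)
  bit 2 = 1: acc = (5, 5) + (16, 2) = (2, 8)

6P = (2, 8)


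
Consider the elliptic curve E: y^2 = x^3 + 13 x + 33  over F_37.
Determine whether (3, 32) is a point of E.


Check whether y^2 = x^3 + 13 x + 33 (mod 37) for (x, y) = (3, 32).
LHS: y^2 = 32^2 mod 37 = 25
RHS: x^3 + 13 x + 33 = 3^3 + 13*3 + 33 mod 37 = 25
LHS = RHS

Yes, on the curve


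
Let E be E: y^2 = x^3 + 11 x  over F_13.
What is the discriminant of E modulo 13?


4 a^3 + 27 b^2 = 4*11^3 + 27*0^2 = 5324 + 0 = 5324
Delta = -16 * (5324) = -85184
Delta mod 13 = 5

Delta = 5 (mod 13)


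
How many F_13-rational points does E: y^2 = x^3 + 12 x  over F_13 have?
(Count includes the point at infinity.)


For each x in F_13, count y with y^2 = x^3 + 12 x + 0 mod 13:
  x = 0: RHS = 0, y in [0]  -> 1 point(s)
  x = 1: RHS = 0, y in [0]  -> 1 point(s)
  x = 5: RHS = 3, y in [4, 9]  -> 2 point(s)
  x = 8: RHS = 10, y in [6, 7]  -> 2 point(s)
  x = 12: RHS = 0, y in [0]  -> 1 point(s)
Affine points: 7. Add the point at infinity: total = 8.

#E(F_13) = 8


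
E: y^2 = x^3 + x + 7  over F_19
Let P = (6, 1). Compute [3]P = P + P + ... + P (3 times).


k = 3 = 11_2 (binary, LSB first: 11)
Double-and-add from P = (6, 1):
  bit 0 = 1: acc = O + (6, 1) = (6, 1)
  bit 1 = 1: acc = (6, 1) + (18, 10) = (11, 0)

3P = (11, 0)


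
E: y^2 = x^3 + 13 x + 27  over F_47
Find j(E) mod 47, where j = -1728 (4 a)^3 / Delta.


Delta = -16(4 a^3 + 27 b^2) mod 47 = 35
-1728 * (4 a)^3 = -1728 * (4*13)^3 mod 47 = 12
j = 12 * 35^(-1) mod 47 = 46

j = 46 (mod 47)


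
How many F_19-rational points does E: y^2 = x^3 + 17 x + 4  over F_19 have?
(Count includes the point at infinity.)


For each x in F_19, count y with y^2 = x^3 + 17 x + 4 mod 19:
  x = 0: RHS = 4, y in [2, 17]  -> 2 point(s)
  x = 3: RHS = 6, y in [5, 14]  -> 2 point(s)
  x = 5: RHS = 5, y in [9, 10]  -> 2 point(s)
  x = 8: RHS = 6, y in [5, 14]  -> 2 point(s)
  x = 12: RHS = 17, y in [6, 13]  -> 2 point(s)
  x = 13: RHS = 9, y in [3, 16]  -> 2 point(s)
  x = 15: RHS = 5, y in [9, 10]  -> 2 point(s)
  x = 17: RHS = 0, y in [0]  -> 1 point(s)
  x = 18: RHS = 5, y in [9, 10]  -> 2 point(s)
Affine points: 17. Add the point at infinity: total = 18.

#E(F_19) = 18


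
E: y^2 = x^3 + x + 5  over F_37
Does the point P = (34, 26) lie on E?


Check whether y^2 = x^3 + 1 x + 5 (mod 37) for (x, y) = (34, 26).
LHS: y^2 = 26^2 mod 37 = 10
RHS: x^3 + 1 x + 5 = 34^3 + 1*34 + 5 mod 37 = 12
LHS != RHS

No, not on the curve


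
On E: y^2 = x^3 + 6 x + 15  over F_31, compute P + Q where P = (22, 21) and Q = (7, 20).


P != Q, so use the chord formula.
s = (y2 - y1) / (x2 - x1) = (30) / (16) mod 31 = 29
x3 = s^2 - x1 - x2 mod 31 = 29^2 - 22 - 7 = 6
y3 = s (x1 - x3) - y1 mod 31 = 29 * (22 - 6) - 21 = 9

P + Q = (6, 9)


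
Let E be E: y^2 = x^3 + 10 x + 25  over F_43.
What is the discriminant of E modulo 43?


4 a^3 + 27 b^2 = 4*10^3 + 27*25^2 = 4000 + 16875 = 20875
Delta = -16 * (20875) = -334000
Delta mod 43 = 24

Delta = 24 (mod 43)


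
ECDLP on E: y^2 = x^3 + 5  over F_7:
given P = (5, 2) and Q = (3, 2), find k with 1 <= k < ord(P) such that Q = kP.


Enumerate multiples of P until we hit Q = (3, 2):
  1P = (5, 2)
  2P = (6, 2)
  3P = (3, 5)
  4P = (3, 2)
Match found at i = 4.

k = 4


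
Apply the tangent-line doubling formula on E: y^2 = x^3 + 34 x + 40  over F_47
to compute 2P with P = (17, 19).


Doubling: s = (3 x1^2 + a) / (2 y1)
s = (3*17^2 + 34) / (2*19) mod 47 = 20
x3 = s^2 - 2 x1 mod 47 = 20^2 - 2*17 = 37
y3 = s (x1 - x3) - y1 mod 47 = 20 * (17 - 37) - 19 = 4

2P = (37, 4)


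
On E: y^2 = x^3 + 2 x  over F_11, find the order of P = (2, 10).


Compute successive multiples of P until we hit O:
  1P = (2, 10)
  2P = (1, 5)
  3P = (0, 0)
  4P = (1, 6)
  5P = (2, 1)
  6P = O

ord(P) = 6


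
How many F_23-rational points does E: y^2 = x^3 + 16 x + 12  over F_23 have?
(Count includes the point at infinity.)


For each x in F_23, count y with y^2 = x^3 + 16 x + 12 mod 23:
  x = 0: RHS = 12, y in [9, 14]  -> 2 point(s)
  x = 1: RHS = 6, y in [11, 12]  -> 2 point(s)
  x = 2: RHS = 6, y in [11, 12]  -> 2 point(s)
  x = 3: RHS = 18, y in [8, 15]  -> 2 point(s)
  x = 4: RHS = 2, y in [5, 18]  -> 2 point(s)
  x = 6: RHS = 2, y in [5, 18]  -> 2 point(s)
  x = 8: RHS = 8, y in [10, 13]  -> 2 point(s)
  x = 11: RHS = 1, y in [1, 22]  -> 2 point(s)
  x = 12: RHS = 0, y in [0]  -> 1 point(s)
  x = 13: RHS = 2, y in [5, 18]  -> 2 point(s)
  x = 14: RHS = 13, y in [6, 17]  -> 2 point(s)
  x = 15: RHS = 16, y in [4, 19]  -> 2 point(s)
  x = 20: RHS = 6, y in [11, 12]  -> 2 point(s)
  x = 21: RHS = 18, y in [8, 15]  -> 2 point(s)
  x = 22: RHS = 18, y in [8, 15]  -> 2 point(s)
Affine points: 29. Add the point at infinity: total = 30.

#E(F_23) = 30


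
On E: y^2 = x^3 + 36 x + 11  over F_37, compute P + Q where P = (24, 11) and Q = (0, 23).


P != Q, so use the chord formula.
s = (y2 - y1) / (x2 - x1) = (12) / (13) mod 37 = 18
x3 = s^2 - x1 - x2 mod 37 = 18^2 - 24 - 0 = 4
y3 = s (x1 - x3) - y1 mod 37 = 18 * (24 - 4) - 11 = 16

P + Q = (4, 16)


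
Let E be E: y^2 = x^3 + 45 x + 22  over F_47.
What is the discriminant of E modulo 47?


4 a^3 + 27 b^2 = 4*45^3 + 27*22^2 = 364500 + 13068 = 377568
Delta = -16 * (377568) = -6041088
Delta mod 47 = 10

Delta = 10 (mod 47)


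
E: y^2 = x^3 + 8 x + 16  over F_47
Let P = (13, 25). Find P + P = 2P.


Doubling: s = (3 x1^2 + a) / (2 y1)
s = (3*13^2 + 8) / (2*25) mod 47 = 15
x3 = s^2 - 2 x1 mod 47 = 15^2 - 2*13 = 11
y3 = s (x1 - x3) - y1 mod 47 = 15 * (13 - 11) - 25 = 5

2P = (11, 5)


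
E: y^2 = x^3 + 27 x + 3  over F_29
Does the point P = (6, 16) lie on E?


Check whether y^2 = x^3 + 27 x + 3 (mod 29) for (x, y) = (6, 16).
LHS: y^2 = 16^2 mod 29 = 24
RHS: x^3 + 27 x + 3 = 6^3 + 27*6 + 3 mod 29 = 4
LHS != RHS

No, not on the curve


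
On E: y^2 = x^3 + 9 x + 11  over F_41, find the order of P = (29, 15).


Compute successive multiples of P until we hit O:
  1P = (29, 15)
  2P = (15, 35)
  3P = (30, 4)
  4P = (21, 20)
  5P = (1, 29)
  6P = (1, 12)
  7P = (21, 21)
  8P = (30, 37)
  ... (continuing to 11P)
  11P = O

ord(P) = 11


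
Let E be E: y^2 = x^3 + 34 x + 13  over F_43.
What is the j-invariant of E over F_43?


Delta = -16(4 a^3 + 27 b^2) mod 43 = 7
-1728 * (4 a)^3 = -1728 * (4*34)^3 mod 43 = 8
j = 8 * 7^(-1) mod 43 = 38

j = 38 (mod 43)


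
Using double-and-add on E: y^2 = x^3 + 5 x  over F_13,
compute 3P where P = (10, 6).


k = 3 = 11_2 (binary, LSB first: 11)
Double-and-add from P = (10, 6):
  bit 0 = 1: acc = O + (10, 6) = (10, 6)
  bit 1 = 1: acc = (10, 6) + (3, 4) = (3, 9)

3P = (3, 9)


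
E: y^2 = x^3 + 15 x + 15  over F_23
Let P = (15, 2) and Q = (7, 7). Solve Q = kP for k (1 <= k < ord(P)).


Enumerate multiples of P until we hit Q = (7, 7):
  1P = (15, 2)
  2P = (16, 21)
  3P = (8, 16)
  4P = (4, 22)
  5P = (17, 10)
  6P = (7, 7)
Match found at i = 6.

k = 6


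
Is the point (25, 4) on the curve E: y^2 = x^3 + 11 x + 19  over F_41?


Check whether y^2 = x^3 + 11 x + 19 (mod 41) for (x, y) = (25, 4).
LHS: y^2 = 4^2 mod 41 = 16
RHS: x^3 + 11 x + 19 = 25^3 + 11*25 + 19 mod 41 = 11
LHS != RHS

No, not on the curve


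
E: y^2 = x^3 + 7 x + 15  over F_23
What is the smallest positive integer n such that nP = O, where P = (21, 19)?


Compute successive multiples of P until we hit O:
  1P = (21, 19)
  2P = (10, 21)
  3P = (8, 10)
  4P = (7, 19)
  5P = (18, 4)
  6P = (9, 18)
  7P = (20, 6)
  8P = (13, 16)
  ... (continuing to 18P)
  18P = O

ord(P) = 18


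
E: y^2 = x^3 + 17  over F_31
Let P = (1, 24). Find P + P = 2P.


Doubling: s = (3 x1^2 + a) / (2 y1)
s = (3*1^2 + 0) / (2*24) mod 31 = 2
x3 = s^2 - 2 x1 mod 31 = 2^2 - 2*1 = 2
y3 = s (x1 - x3) - y1 mod 31 = 2 * (1 - 2) - 24 = 5

2P = (2, 5)


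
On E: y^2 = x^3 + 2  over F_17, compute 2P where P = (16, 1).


k = 2 = 10_2 (binary, LSB first: 01)
Double-and-add from P = (16, 1):
  bit 0 = 0: acc unchanged = O
  bit 1 = 1: acc = O + (0, 6) = (0, 6)

2P = (0, 6)


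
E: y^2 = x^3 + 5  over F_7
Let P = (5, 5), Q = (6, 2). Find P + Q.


P != Q, so use the chord formula.
s = (y2 - y1) / (x2 - x1) = (4) / (1) mod 7 = 4
x3 = s^2 - x1 - x2 mod 7 = 4^2 - 5 - 6 = 5
y3 = s (x1 - x3) - y1 mod 7 = 4 * (5 - 5) - 5 = 2

P + Q = (5, 2)


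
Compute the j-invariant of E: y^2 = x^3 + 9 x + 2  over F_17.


Delta = -16(4 a^3 + 27 b^2) mod 17 = 15
-1728 * (4 a)^3 = -1728 * (4*9)^3 mod 17 = 14
j = 14 * 15^(-1) mod 17 = 10

j = 10 (mod 17)


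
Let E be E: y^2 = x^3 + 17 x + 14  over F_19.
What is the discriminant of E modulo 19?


4 a^3 + 27 b^2 = 4*17^3 + 27*14^2 = 19652 + 5292 = 24944
Delta = -16 * (24944) = -399104
Delta mod 19 = 10

Delta = 10 (mod 19)


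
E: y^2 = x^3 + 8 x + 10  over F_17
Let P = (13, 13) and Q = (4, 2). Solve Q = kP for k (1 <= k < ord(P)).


Enumerate multiples of P until we hit Q = (4, 2):
  1P = (13, 13)
  2P = (6, 6)
  3P = (16, 1)
  4P = (4, 2)
Match found at i = 4.

k = 4


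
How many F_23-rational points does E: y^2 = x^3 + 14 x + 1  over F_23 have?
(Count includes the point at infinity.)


For each x in F_23, count y with y^2 = x^3 + 14 x + 1 mod 23:
  x = 0: RHS = 1, y in [1, 22]  -> 2 point(s)
  x = 1: RHS = 16, y in [4, 19]  -> 2 point(s)
  x = 3: RHS = 1, y in [1, 22]  -> 2 point(s)
  x = 4: RHS = 6, y in [11, 12]  -> 2 point(s)
  x = 5: RHS = 12, y in [9, 14]  -> 2 point(s)
  x = 6: RHS = 2, y in [5, 18]  -> 2 point(s)
  x = 8: RHS = 4, y in [2, 21]  -> 2 point(s)
  x = 17: RHS = 0, y in [0]  -> 1 point(s)
  x = 18: RHS = 13, y in [6, 17]  -> 2 point(s)
  x = 20: RHS = 1, y in [1, 22]  -> 2 point(s)
  x = 22: RHS = 9, y in [3, 20]  -> 2 point(s)
Affine points: 21. Add the point at infinity: total = 22.

#E(F_23) = 22


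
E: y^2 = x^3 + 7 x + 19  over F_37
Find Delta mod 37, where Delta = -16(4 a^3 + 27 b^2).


4 a^3 + 27 b^2 = 4*7^3 + 27*19^2 = 1372 + 9747 = 11119
Delta = -16 * (11119) = -177904
Delta mod 37 = 29

Delta = 29 (mod 37)


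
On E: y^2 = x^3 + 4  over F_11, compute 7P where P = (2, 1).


k = 7 = 111_2 (binary, LSB first: 111)
Double-and-add from P = (2, 1):
  bit 0 = 1: acc = O + (2, 1) = (2, 1)
  bit 1 = 1: acc = (2, 1) + (10, 6) = (3, 8)
  bit 2 = 1: acc = (3, 8) + (0, 2) = (1, 7)

7P = (1, 7)


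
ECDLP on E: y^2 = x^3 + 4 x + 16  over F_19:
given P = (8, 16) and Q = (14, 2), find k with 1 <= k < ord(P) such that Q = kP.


Enumerate multiples of P until we hit Q = (14, 2):
  1P = (8, 16)
  2P = (4, 18)
  3P = (12, 5)
  4P = (3, 13)
  5P = (0, 4)
  6P = (18, 7)
  7P = (13, 17)
  8P = (14, 17)
  9P = (6, 16)
  10P = (5, 3)
  11P = (10, 7)
  12P = (7, 8)
  13P = (11, 17)
  14P = (17, 0)
  15P = (11, 2)
  16P = (7, 11)
  17P = (10, 12)
  18P = (5, 16)
  19P = (6, 3)
  20P = (14, 2)
Match found at i = 20.

k = 20


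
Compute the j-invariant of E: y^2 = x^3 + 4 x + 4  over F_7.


Delta = -16(4 a^3 + 27 b^2) mod 7 = 3
-1728 * (4 a)^3 = -1728 * (4*4)^3 mod 7 = 1
j = 1 * 3^(-1) mod 7 = 5

j = 5 (mod 7)


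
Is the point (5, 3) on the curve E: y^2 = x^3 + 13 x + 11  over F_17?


Check whether y^2 = x^3 + 13 x + 11 (mod 17) for (x, y) = (5, 3).
LHS: y^2 = 3^2 mod 17 = 9
RHS: x^3 + 13 x + 11 = 5^3 + 13*5 + 11 mod 17 = 14
LHS != RHS

No, not on the curve


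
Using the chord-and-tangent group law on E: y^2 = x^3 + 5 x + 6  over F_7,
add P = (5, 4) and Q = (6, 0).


P != Q, so use the chord formula.
s = (y2 - y1) / (x2 - x1) = (3) / (1) mod 7 = 3
x3 = s^2 - x1 - x2 mod 7 = 3^2 - 5 - 6 = 5
y3 = s (x1 - x3) - y1 mod 7 = 3 * (5 - 5) - 4 = 3

P + Q = (5, 3)


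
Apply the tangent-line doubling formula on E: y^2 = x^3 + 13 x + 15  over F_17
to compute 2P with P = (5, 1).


Doubling: s = (3 x1^2 + a) / (2 y1)
s = (3*5^2 + 13) / (2*1) mod 17 = 10
x3 = s^2 - 2 x1 mod 17 = 10^2 - 2*5 = 5
y3 = s (x1 - x3) - y1 mod 17 = 10 * (5 - 5) - 1 = 16

2P = (5, 16)


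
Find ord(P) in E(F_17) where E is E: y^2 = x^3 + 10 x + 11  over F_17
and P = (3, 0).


Compute successive multiples of P until we hit O:
  1P = (3, 0)
  2P = O

ord(P) = 2


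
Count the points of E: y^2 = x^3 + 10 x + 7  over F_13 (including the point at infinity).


For each x in F_13, count y with y^2 = x^3 + 10 x + 7 mod 13:
  x = 2: RHS = 9, y in [3, 10]  -> 2 point(s)
  x = 3: RHS = 12, y in [5, 8]  -> 2 point(s)
  x = 5: RHS = 0, y in [0]  -> 1 point(s)
  x = 6: RHS = 10, y in [6, 7]  -> 2 point(s)
  x = 7: RHS = 4, y in [2, 11]  -> 2 point(s)
  x = 8: RHS = 1, y in [1, 12]  -> 2 point(s)
  x = 12: RHS = 9, y in [3, 10]  -> 2 point(s)
Affine points: 13. Add the point at infinity: total = 14.

#E(F_13) = 14


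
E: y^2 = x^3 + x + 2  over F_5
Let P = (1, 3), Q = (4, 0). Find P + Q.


P != Q, so use the chord formula.
s = (y2 - y1) / (x2 - x1) = (2) / (3) mod 5 = 4
x3 = s^2 - x1 - x2 mod 5 = 4^2 - 1 - 4 = 1
y3 = s (x1 - x3) - y1 mod 5 = 4 * (1 - 1) - 3 = 2

P + Q = (1, 2)


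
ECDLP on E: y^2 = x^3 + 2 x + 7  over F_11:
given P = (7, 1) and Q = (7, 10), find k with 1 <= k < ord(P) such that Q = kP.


Enumerate multiples of P until we hit Q = (7, 10):
  1P = (7, 1)
  2P = (6, 2)
  3P = (10, 2)
  4P = (10, 9)
  5P = (6, 9)
  6P = (7, 10)
Match found at i = 6.

k = 6


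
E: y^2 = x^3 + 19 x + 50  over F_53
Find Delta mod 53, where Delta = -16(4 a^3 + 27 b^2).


4 a^3 + 27 b^2 = 4*19^3 + 27*50^2 = 27436 + 67500 = 94936
Delta = -16 * (94936) = -1518976
Delta mod 53 = 4

Delta = 4 (mod 53)


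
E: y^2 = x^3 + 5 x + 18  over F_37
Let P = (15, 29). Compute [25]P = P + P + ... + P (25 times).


k = 25 = 11001_2 (binary, LSB first: 10011)
Double-and-add from P = (15, 29):
  bit 0 = 1: acc = O + (15, 29) = (15, 29)
  bit 1 = 0: acc unchanged = (15, 29)
  bit 2 = 0: acc unchanged = (15, 29)
  bit 3 = 1: acc = (15, 29) + (32, 4) = (17, 24)
  bit 4 = 1: acc = (17, 24) + (36, 30) = (17, 13)

25P = (17, 13)


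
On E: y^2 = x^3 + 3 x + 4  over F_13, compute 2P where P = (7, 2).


Doubling: s = (3 x1^2 + a) / (2 y1)
s = (3*7^2 + 3) / (2*2) mod 13 = 5
x3 = s^2 - 2 x1 mod 13 = 5^2 - 2*7 = 11
y3 = s (x1 - x3) - y1 mod 13 = 5 * (7 - 11) - 2 = 4

2P = (11, 4)


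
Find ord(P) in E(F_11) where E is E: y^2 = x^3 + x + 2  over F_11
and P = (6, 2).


Compute successive multiples of P until we hit O:
  1P = (6, 2)
  2P = (8, 4)
  3P = (9, 6)
  4P = (10, 0)
  5P = (9, 5)
  6P = (8, 7)
  7P = (6, 9)
  8P = O

ord(P) = 8


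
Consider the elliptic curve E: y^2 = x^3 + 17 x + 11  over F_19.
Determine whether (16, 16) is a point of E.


Check whether y^2 = x^3 + 17 x + 11 (mod 19) for (x, y) = (16, 16).
LHS: y^2 = 16^2 mod 19 = 9
RHS: x^3 + 17 x + 11 = 16^3 + 17*16 + 11 mod 19 = 9
LHS = RHS

Yes, on the curve


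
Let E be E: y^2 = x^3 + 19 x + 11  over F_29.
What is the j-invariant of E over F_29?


Delta = -16(4 a^3 + 27 b^2) mod 29 = 12
-1728 * (4 a)^3 = -1728 * (4*19)^3 mod 29 = 7
j = 7 * 12^(-1) mod 29 = 3

j = 3 (mod 29)


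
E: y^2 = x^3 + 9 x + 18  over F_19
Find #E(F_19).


For each x in F_19, count y with y^2 = x^3 + 9 x + 18 mod 19:
  x = 1: RHS = 9, y in [3, 16]  -> 2 point(s)
  x = 2: RHS = 6, y in [5, 14]  -> 2 point(s)
  x = 4: RHS = 4, y in [2, 17]  -> 2 point(s)
  x = 5: RHS = 17, y in [6, 13]  -> 2 point(s)
  x = 7: RHS = 6, y in [5, 14]  -> 2 point(s)
  x = 9: RHS = 11, y in [7, 12]  -> 2 point(s)
  x = 10: RHS = 6, y in [5, 14]  -> 2 point(s)
  x = 11: RHS = 4, y in [2, 17]  -> 2 point(s)
  x = 12: RHS = 11, y in [7, 12]  -> 2 point(s)
  x = 14: RHS = 0, y in [0]  -> 1 point(s)
  x = 17: RHS = 11, y in [7, 12]  -> 2 point(s)
Affine points: 21. Add the point at infinity: total = 22.

#E(F_19) = 22


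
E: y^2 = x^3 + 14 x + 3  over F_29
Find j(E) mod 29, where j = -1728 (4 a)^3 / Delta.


Delta = -16(4 a^3 + 27 b^2) mod 29 = 6
-1728 * (4 a)^3 = -1728 * (4*14)^3 mod 29 = 20
j = 20 * 6^(-1) mod 29 = 13

j = 13 (mod 29)


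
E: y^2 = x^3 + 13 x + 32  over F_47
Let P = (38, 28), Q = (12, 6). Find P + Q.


P != Q, so use the chord formula.
s = (y2 - y1) / (x2 - x1) = (25) / (21) mod 47 = 37
x3 = s^2 - x1 - x2 mod 47 = 37^2 - 38 - 12 = 3
y3 = s (x1 - x3) - y1 mod 47 = 37 * (38 - 3) - 28 = 45

P + Q = (3, 45)


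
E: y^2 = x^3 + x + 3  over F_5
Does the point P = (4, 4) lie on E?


Check whether y^2 = x^3 + 1 x + 3 (mod 5) for (x, y) = (4, 4).
LHS: y^2 = 4^2 mod 5 = 1
RHS: x^3 + 1 x + 3 = 4^3 + 1*4 + 3 mod 5 = 1
LHS = RHS

Yes, on the curve


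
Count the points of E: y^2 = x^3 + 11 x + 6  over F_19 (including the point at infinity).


For each x in F_19, count y with y^2 = x^3 + 11 x + 6 mod 19:
  x = 0: RHS = 6, y in [5, 14]  -> 2 point(s)
  x = 2: RHS = 17, y in [6, 13]  -> 2 point(s)
  x = 3: RHS = 9, y in [3, 16]  -> 2 point(s)
  x = 4: RHS = 0, y in [0]  -> 1 point(s)
  x = 8: RHS = 17, y in [6, 13]  -> 2 point(s)
  x = 9: RHS = 17, y in [6, 13]  -> 2 point(s)
  x = 12: RHS = 4, y in [2, 17]  -> 2 point(s)
  x = 13: RHS = 9, y in [3, 16]  -> 2 point(s)
  x = 14: RHS = 16, y in [4, 15]  -> 2 point(s)
Affine points: 17. Add the point at infinity: total = 18.

#E(F_19) = 18


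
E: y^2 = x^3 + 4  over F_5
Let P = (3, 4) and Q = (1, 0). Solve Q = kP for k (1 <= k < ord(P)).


Enumerate multiples of P until we hit Q = (1, 0):
  1P = (3, 4)
  2P = (0, 3)
  3P = (1, 0)
Match found at i = 3.

k = 3


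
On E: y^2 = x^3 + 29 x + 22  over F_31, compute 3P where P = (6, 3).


k = 3 = 11_2 (binary, LSB first: 11)
Double-and-add from P = (6, 3):
  bit 0 = 1: acc = O + (6, 3) = (6, 3)
  bit 1 = 1: acc = (6, 3) + (28, 1) = (7, 14)

3P = (7, 14)


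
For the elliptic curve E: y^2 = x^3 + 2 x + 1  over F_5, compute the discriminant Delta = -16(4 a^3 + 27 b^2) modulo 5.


4 a^3 + 27 b^2 = 4*2^3 + 27*1^2 = 32 + 27 = 59
Delta = -16 * (59) = -944
Delta mod 5 = 1

Delta = 1 (mod 5)
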